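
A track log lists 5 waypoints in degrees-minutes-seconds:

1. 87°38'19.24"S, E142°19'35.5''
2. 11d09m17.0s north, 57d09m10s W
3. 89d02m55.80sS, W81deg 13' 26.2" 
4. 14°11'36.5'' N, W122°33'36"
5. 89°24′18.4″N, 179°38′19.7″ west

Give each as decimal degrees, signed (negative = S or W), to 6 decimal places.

1. -87.638678, 142.326528
2. 11.154722, -57.152778
3. -89.048833, -81.223944
4. 14.193472, -122.560000
5. 89.405111, -179.638806

Point 1:
  Lat: 87 + 38/60 + 19.24/3600 = 87.6386778
  S → negative
  Longitude: 142 + 19/60 + 35.5/3600 = 142.3265278
  E ⇒ keep positive
Point 2:
  Latitude: 9′ + 17″ = 9.28333′; 11 + 9.28333/60 = 11.1547222
  N → positive
  Lon: 57 + 9/60 + 10/3600 = 57.1527778
  W ⇒ negate
Point 3:
  Latitude: 89 + 2/60 + 55.8/3600 = 89.0488333
  S → negative
  Longitude: 81° + 13/60 + 26.2/3600 = 81 + 0.216667 + 0.007278 = 81.2239444
  hemisphere W, so the sign is −
Point 4:
  Latitude: 14° + 11/60 + 36.5/3600 = 14 + 0.183333 + 0.010139 = 14.1934722
  N ⇒ keep positive
  λ: 33′ + 36″ = 33.60000′; 122 + 33.60000/60 = 122.5600000
  hemisphere W, so the sign is −
Point 5:
  Lat: 24′ + 18.4″ = 24.30667′; 89 + 24.30667/60 = 89.4051111
  N ⇒ keep positive
  Lon: 179 + 38/60 + 19.7/3600 = 179.6388056
  W ⇒ negate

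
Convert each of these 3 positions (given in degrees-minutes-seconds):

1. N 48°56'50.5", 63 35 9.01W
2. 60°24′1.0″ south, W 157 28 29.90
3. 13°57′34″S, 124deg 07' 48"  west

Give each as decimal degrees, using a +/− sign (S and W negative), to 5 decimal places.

1. 48.94736, -63.58584
2. -60.40028, -157.47497
3. -13.95944, -124.13000

Point 1:
  Latitude: 48° + 56/60 + 50.5/3600 = 48 + 0.933333 + 0.014028 = 48.947361
  N → positive
  λ: 35′ + 9.01″ = 35.15017′; 63 + 35.15017/60 = 63.585836
  W → negative
Point 2:
  Lat: 24′ + 1″ = 24.01667′; 60 + 24.01667/60 = 60.400278
  S → negative
  Longitude: 28′ + 29.9″ = 28.49833′; 157 + 28.49833/60 = 157.474972
  W ⇒ negate
Point 3:
  φ: 13 + 57/60 + 34/3600 = 13.959444
  hemisphere S, so the sign is −
  λ: 124° + 7/60 + 48/3600 = 124 + 0.116667 + 0.013333 = 124.130000
  W ⇒ negate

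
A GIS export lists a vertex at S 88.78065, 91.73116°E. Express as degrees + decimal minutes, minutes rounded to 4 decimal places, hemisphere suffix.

88° 46.8390′ S, 91° 43.8696′ E

φ: fractional part 0.780650 → 46.839000 minutes
Longitude: 91° + 0.731160 × 60 = 91° 43.869600′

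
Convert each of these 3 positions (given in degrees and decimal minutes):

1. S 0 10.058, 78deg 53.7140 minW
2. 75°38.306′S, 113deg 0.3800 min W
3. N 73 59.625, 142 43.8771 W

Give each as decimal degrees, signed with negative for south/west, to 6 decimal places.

Point 1:
  Lat: 10.058′ = 0.167633°; total 0.1676333
  hemisphere S, so the sign is −
  λ: 53.714′ = 0.895233°; total 78.8952333
  W ⇒ negate
Point 2:
  φ: 75 + 38.306/60 = 75.6384333
  S → negative
  λ: 0.38′ = 0.006333°; total 113.0063333
  W → negative
Point 3:
  φ: 73 + 59.625/60 = 73.9937500
  N → positive
  Longitude: 142 + 43.8771/60 = 142.7312850
  W ⇒ negate

1. -0.167633, -78.895233
2. -75.638433, -113.006333
3. 73.993750, -142.731285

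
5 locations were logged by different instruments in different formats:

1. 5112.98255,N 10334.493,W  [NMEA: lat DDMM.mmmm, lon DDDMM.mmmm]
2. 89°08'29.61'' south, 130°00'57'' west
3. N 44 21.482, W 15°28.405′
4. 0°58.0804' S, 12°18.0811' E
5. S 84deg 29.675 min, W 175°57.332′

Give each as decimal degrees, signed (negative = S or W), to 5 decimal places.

Point 1:
  φ: degrees = first 2 digits = 51, minutes = 12.98255; 51 + 12.98255/60 = 51.216376
  N ⇒ keep positive
  λ: split at 3 digits → 103° and 34.493′; 103 + 34.493/60 = 103.574883
  W → negative
Point 2:
  φ: 89 + 8/60 + 29.61/3600 = 89.141558
  hemisphere S, so the sign is −
  Longitude: 0′ + 57″ = 0.95000′; 130 + 0.95000/60 = 130.015833
  hemisphere W, so the sign is −
Point 3:
  Lat: 21.482′ = 0.358033°; total 44.358033
  N → positive
  Lon: 28.405′ = 0.473417°; total 15.473417
  W → negative
Point 4:
  Lat: 0 + 58.0804/60 = 0.968007
  hemisphere S, so the sign is −
  λ: 12 + 18.0811/60 = 12.301352
  E ⇒ keep positive
Point 5:
  Lat: 84 + 29.675/60 = 84.494583
  S → negative
  Longitude: 175 + 57.332/60 = 175.955533
  W ⇒ negate

1. 51.21638, -103.57488
2. -89.14156, -130.01583
3. 44.35803, -15.47342
4. -0.96801, 12.30135
5. -84.49458, -175.95553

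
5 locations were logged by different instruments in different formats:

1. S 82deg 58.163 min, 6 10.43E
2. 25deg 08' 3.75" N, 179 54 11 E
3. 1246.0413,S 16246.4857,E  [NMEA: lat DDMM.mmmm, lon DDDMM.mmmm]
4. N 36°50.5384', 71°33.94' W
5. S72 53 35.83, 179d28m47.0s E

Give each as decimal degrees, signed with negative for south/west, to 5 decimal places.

Point 1:
  Latitude: 82 + 58.163/60 = 82.969383
  S ⇒ negate
  Longitude: 10.43′ = 0.173833°; total 6.173833
  E ⇒ keep positive
Point 2:
  Latitude: 25° + 8/60 + 3.75/3600 = 25 + 0.133333 + 0.001042 = 25.134375
  N ⇒ keep positive
  λ: 179° + 54/60 + 11/3600 = 179 + 0.900000 + 0.003056 = 179.903056
  E → positive
Point 3:
  Lat: split at 2 digits → 12° and 46.0413′; 12 + 46.0413/60 = 12.767355
  S ⇒ negate
  Lon: degrees = first 3 digits = 162, minutes = 46.4857; 162 + 46.4857/60 = 162.774762
  E → positive
Point 4:
  Latitude: 50.5384′ = 0.842307°; total 36.842307
  N ⇒ keep positive
  λ: 71 + 33.94/60 = 71.565667
  W → negative
Point 5:
  Lat: 72° + 53/60 + 35.83/3600 = 72 + 0.883333 + 0.009953 = 72.893286
  S → negative
  Longitude: 179 + 28/60 + 47/3600 = 179.479722
  E → positive

1. -82.96938, 6.17383
2. 25.13438, 179.90306
3. -12.76736, 162.77476
4. 36.84231, -71.56567
5. -72.89329, 179.47972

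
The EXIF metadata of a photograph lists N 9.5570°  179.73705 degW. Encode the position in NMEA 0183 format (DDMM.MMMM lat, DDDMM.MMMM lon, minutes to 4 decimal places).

0933.4200,N / 17944.2230,W

Lat: minutes = (9.557000 − 9) × 60 = 33.420000
λ: minutes = (179.737050 − 179) × 60 = 44.223000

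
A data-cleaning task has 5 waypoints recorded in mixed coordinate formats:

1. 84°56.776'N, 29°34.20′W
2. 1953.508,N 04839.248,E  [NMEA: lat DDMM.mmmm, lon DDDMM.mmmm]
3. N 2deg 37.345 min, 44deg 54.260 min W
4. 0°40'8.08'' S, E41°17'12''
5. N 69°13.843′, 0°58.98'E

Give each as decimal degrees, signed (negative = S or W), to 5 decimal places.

1. 84.94627, -29.57000
2. 19.89180, 48.65413
3. 2.62242, -44.90433
4. -0.66891, 41.28667
5. 69.23072, 0.98300

Point 1:
  Lat: 56.776′ = 0.946267°; total 84.946267
  N ⇒ keep positive
  Lon: 29 + 34.2/60 = 29.570000
  W → negative
Point 2:
  Latitude: split at 2 digits → 19° and 53.508′; 19 + 53.508/60 = 19.891800
  N ⇒ keep positive
  λ: degrees = first 3 digits = 48, minutes = 39.248; 48 + 39.248/60 = 48.654133
  E ⇒ keep positive
Point 3:
  φ: 37.345′ = 0.622417°; total 2.622417
  N ⇒ keep positive
  Lon: 54.26′ = 0.904333°; total 44.904333
  hemisphere W, so the sign is −
Point 4:
  φ: 0° + 40/60 + 8.08/3600 = 0 + 0.666667 + 0.002244 = 0.668911
  S → negative
  Longitude: 41° + 17/60 + 12/3600 = 41 + 0.283333 + 0.003333 = 41.286667
  E → positive
Point 5:
  Lat: 13.843′ = 0.230717°; total 69.230717
  N ⇒ keep positive
  Longitude: 0 + 58.98/60 = 0.983000
  E → positive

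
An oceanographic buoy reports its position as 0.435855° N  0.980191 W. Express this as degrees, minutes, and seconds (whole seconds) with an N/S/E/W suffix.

φ: 0.435855 × 60 = 26.15130′ → 26′, remainder × 60 = 9.08″
Lon: whole degrees 0; 58.81146′ → 58′ and 48.69″

0°26′9″ N, 0°58′49″ W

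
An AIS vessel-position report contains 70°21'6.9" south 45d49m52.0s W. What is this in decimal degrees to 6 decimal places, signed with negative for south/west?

Lat: 70 + 21/60 + 6.9/3600 = 70.3519167
S ⇒ negate
Lon: 49′ + 52″ = 49.86667′; 45 + 49.86667/60 = 45.8311111
W → negative

-70.351917, -45.831111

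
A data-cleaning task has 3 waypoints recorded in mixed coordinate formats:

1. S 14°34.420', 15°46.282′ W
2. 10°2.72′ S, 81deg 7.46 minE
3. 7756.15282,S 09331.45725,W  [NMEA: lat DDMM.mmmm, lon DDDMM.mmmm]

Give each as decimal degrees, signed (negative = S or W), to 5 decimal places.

1. -14.57367, -15.77137
2. -10.04533, 81.12433
3. -77.93588, -93.52429

Point 1:
  Latitude: 34.42′ = 0.573667°; total 14.573667
  S → negative
  λ: 46.282′ = 0.771367°; total 15.771367
  W → negative
Point 2:
  Lat: 10 + 2.72/60 = 10.045333
  S ⇒ negate
  λ: 81 + 7.46/60 = 81.124333
  E ⇒ keep positive
Point 3:
  Lat: split at 2 digits → 77° and 56.15282′; 77 + 56.15282/60 = 77.935880
  S → negative
  Lon: degrees = first 3 digits = 93, minutes = 31.45725; 93 + 31.45725/60 = 93.524288
  W ⇒ negate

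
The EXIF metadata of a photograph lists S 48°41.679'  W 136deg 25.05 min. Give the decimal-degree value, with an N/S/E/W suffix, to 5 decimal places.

48.69465° S, 136.41750° W

φ: 48 + 41.679/60 = 48.694650
Lon: 136 + 25.05/60 = 136.417500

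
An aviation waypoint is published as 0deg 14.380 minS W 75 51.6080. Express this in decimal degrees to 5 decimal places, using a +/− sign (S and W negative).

Lat: 0 + 14.38/60 = 0.239667
hemisphere S, so the sign is −
Longitude: 51.608′ = 0.860133°; total 75.860133
hemisphere W, so the sign is −

-0.23967, -75.86013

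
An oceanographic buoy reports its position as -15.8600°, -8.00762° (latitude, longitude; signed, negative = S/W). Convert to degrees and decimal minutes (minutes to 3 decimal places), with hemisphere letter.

Latitude is negative → S; |value| = 15.860000
φ: 15° + 0.860000 × 60 = 15° 51.60000′
Longitude is negative → W; |value| = 8.007620
Longitude: fractional part 0.007620 → 0.45720 minutes

15° 51.600′ S, 8° 0.457′ W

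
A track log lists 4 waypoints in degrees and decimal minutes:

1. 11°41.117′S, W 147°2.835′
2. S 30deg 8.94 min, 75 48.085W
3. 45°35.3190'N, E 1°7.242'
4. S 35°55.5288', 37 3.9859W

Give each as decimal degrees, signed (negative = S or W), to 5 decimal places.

1. -11.68528, -147.04725
2. -30.14900, -75.80142
3. 45.58865, 1.12070
4. -35.92548, -37.06643

Point 1:
  φ: 11 + 41.117/60 = 11.685283
  hemisphere S, so the sign is −
  Longitude: 147 + 2.835/60 = 147.047250
  hemisphere W, so the sign is −
Point 2:
  Latitude: 8.94′ = 0.149000°; total 30.149000
  S → negative
  Lon: 75 + 48.085/60 = 75.801417
  W ⇒ negate
Point 3:
  φ: 45 + 35.319/60 = 45.588650
  N ⇒ keep positive
  Lon: 1 + 7.242/60 = 1.120700
  E → positive
Point 4:
  φ: 55.5288′ = 0.925480°; total 35.925480
  S → negative
  Lon: 37 + 3.9859/60 = 37.066432
  W ⇒ negate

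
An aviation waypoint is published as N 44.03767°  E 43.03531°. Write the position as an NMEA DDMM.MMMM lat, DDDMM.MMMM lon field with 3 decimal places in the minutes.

4402.260,N / 04302.119,E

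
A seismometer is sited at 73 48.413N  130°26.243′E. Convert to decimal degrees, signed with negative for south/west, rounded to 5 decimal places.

73.80688, 130.43738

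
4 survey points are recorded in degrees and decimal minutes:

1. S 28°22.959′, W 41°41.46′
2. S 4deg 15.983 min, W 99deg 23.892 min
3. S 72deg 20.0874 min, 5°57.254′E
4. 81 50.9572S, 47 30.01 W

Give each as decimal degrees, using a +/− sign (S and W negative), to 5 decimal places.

Point 1:
  Lat: 22.959′ = 0.382650°; total 28.382650
  S → negative
  Lon: 41 + 41.46/60 = 41.691000
  W ⇒ negate
Point 2:
  φ: 15.983′ = 0.266383°; total 4.266383
  S → negative
  Lon: 23.892′ = 0.398200°; total 99.398200
  W → negative
Point 3:
  Lat: 72 + 20.0874/60 = 72.334790
  S ⇒ negate
  Longitude: 57.254′ = 0.954233°; total 5.954233
  E ⇒ keep positive
Point 4:
  φ: 81 + 50.9572/60 = 81.849287
  hemisphere S, so the sign is −
  Lon: 30.01′ = 0.500167°; total 47.500167
  W → negative

1. -28.38265, -41.69100
2. -4.26638, -99.39820
3. -72.33479, 5.95423
4. -81.84929, -47.50017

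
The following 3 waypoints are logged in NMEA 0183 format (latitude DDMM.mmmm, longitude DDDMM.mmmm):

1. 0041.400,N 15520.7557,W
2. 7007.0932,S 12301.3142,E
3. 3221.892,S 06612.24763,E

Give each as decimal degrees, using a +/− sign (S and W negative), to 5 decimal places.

Point 1:
  φ: split at 2 digits → 00° and 41.4′; 0 + 41.4/60 = 0.690000
  N ⇒ keep positive
  λ: degrees = first 3 digits = 155, minutes = 20.7557; 155 + 20.7557/60 = 155.345928
  W → negative
Point 2:
  Lat: split at 2 digits → 70° and 7.0932′; 70 + 7.0932/60 = 70.118220
  S → negative
  Lon: split at 3 digits → 123° and 1.3142′; 123 + 1.3142/60 = 123.021903
  E → positive
Point 3:
  Latitude: split at 2 digits → 32° and 21.892′; 32 + 21.892/60 = 32.364867
  hemisphere S, so the sign is −
  Lon: degrees = first 3 digits = 66, minutes = 12.24763; 66 + 12.24763/60 = 66.204127
  E → positive

1. 0.69000, -155.34593
2. -70.11822, 123.02190
3. -32.36487, 66.20413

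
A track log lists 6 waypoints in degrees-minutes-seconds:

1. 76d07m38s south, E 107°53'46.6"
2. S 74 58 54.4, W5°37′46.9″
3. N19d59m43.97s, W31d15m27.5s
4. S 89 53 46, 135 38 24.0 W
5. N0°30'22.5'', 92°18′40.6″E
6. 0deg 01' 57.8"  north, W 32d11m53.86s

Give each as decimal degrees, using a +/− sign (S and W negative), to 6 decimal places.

Point 1:
  Lat: 76° + 7/60 + 38/3600 = 76 + 0.116667 + 0.010556 = 76.1272222
  S → negative
  λ: 53′ + 46.6″ = 53.77667′; 107 + 53.77667/60 = 107.8962778
  E → positive
Point 2:
  φ: 74 + 58/60 + 54.4/3600 = 74.9817778
  S → negative
  λ: 37′ + 46.9″ = 37.78167′; 5 + 37.78167/60 = 5.6296944
  hemisphere W, so the sign is −
Point 3:
  Lat: 19 + 59/60 + 43.97/3600 = 19.9955472
  N → positive
  Longitude: 31° + 15/60 + 27.5/3600 = 31 + 0.250000 + 0.007639 = 31.2576389
  W ⇒ negate
Point 4:
  Lat: 53′ + 46″ = 53.76667′; 89 + 53.76667/60 = 89.8961111
  S ⇒ negate
  λ: 135° + 38/60 + 24/3600 = 135 + 0.633333 + 0.006667 = 135.6400000
  hemisphere W, so the sign is −
Point 5:
  Latitude: 0° + 30/60 + 22.5/3600 = 0 + 0.500000 + 0.006250 = 0.5062500
  N ⇒ keep positive
  Lon: 92° + 18/60 + 40.6/3600 = 92 + 0.300000 + 0.011278 = 92.3112778
  E ⇒ keep positive
Point 6:
  Lat: 0° + 1/60 + 57.8/3600 = 0 + 0.016667 + 0.016056 = 0.0327222
  N ⇒ keep positive
  Longitude: 32 + 11/60 + 53.86/3600 = 32.1982944
  W ⇒ negate

1. -76.127222, 107.896278
2. -74.981778, -5.629694
3. 19.995547, -31.257639
4. -89.896111, -135.640000
5. 0.506250, 92.311278
6. 0.032722, -32.198294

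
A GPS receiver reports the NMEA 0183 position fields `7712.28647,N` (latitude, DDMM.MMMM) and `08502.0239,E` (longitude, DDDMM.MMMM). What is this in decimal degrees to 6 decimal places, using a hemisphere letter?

Lat: split at 2 digits → 77° and 12.28647′; 77 + 12.28647/60 = 77.2047745
Lon: degrees = first 3 digits = 85, minutes = 2.0239; 85 + 2.0239/60 = 85.0337317

77.204775° N, 85.033732° E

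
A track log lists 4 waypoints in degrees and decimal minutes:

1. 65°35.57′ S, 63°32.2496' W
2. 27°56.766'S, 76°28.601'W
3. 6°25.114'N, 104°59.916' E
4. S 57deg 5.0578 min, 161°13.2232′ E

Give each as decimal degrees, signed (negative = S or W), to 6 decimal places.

1. -65.592833, -63.537493
2. -27.946100, -76.476683
3. 6.418567, 104.998600
4. -57.084297, 161.220387

Point 1:
  φ: 35.57′ = 0.592833°; total 65.5928333
  hemisphere S, so the sign is −
  λ: 63 + 32.2496/60 = 63.5374933
  hemisphere W, so the sign is −
Point 2:
  Lat: 27 + 56.766/60 = 27.9461000
  S → negative
  Longitude: 76 + 28.601/60 = 76.4766833
  W ⇒ negate
Point 3:
  Latitude: 25.114′ = 0.418567°; total 6.4185667
  N ⇒ keep positive
  Lon: 104 + 59.916/60 = 104.9986000
  E ⇒ keep positive
Point 4:
  φ: 5.0578′ = 0.084297°; total 57.0842967
  S ⇒ negate
  λ: 13.2232′ = 0.220387°; total 161.2203867
  E → positive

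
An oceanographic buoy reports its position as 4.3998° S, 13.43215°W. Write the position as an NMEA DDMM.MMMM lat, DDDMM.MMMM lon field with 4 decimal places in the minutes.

0423.9880,S / 01325.9290,W

Lat: 4° + 0.399800 × 60 = 4° 23.988000′
Lon: fractional part 0.432150 → 25.929000 minutes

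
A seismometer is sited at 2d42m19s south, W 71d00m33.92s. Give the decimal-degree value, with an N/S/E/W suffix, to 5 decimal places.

Lat: 42′ + 19″ = 42.31667′; 2 + 42.31667/60 = 2.705278
λ: 0′ + 33.92″ = 0.56533′; 71 + 0.56533/60 = 71.009422

2.70528° S, 71.00942° W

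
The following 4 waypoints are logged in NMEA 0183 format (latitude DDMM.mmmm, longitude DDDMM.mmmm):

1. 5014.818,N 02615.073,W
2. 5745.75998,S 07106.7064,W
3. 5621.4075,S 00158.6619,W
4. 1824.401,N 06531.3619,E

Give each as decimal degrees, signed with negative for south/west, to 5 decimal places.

Point 1:
  φ: split at 2 digits → 50° and 14.818′; 50 + 14.818/60 = 50.246967
  N → positive
  Lon: degrees = first 3 digits = 26, minutes = 15.073; 26 + 15.073/60 = 26.251217
  W → negative
Point 2:
  φ: degrees = first 2 digits = 57, minutes = 45.75998; 57 + 45.75998/60 = 57.762666
  S → negative
  Longitude: split at 3 digits → 071° and 6.7064′; 71 + 6.7064/60 = 71.111773
  W ⇒ negate
Point 3:
  φ: split at 2 digits → 56° and 21.4075′; 56 + 21.4075/60 = 56.356792
  S ⇒ negate
  Lon: degrees = first 3 digits = 1, minutes = 58.6619; 1 + 58.6619/60 = 1.977698
  W ⇒ negate
Point 4:
  Lat: degrees = first 2 digits = 18, minutes = 24.401; 18 + 24.401/60 = 18.406683
  N → positive
  Longitude: split at 3 digits → 065° and 31.3619′; 65 + 31.3619/60 = 65.522698
  E → positive

1. 50.24697, -26.25122
2. -57.76267, -71.11177
3. -56.35679, -1.97770
4. 18.40668, 65.52270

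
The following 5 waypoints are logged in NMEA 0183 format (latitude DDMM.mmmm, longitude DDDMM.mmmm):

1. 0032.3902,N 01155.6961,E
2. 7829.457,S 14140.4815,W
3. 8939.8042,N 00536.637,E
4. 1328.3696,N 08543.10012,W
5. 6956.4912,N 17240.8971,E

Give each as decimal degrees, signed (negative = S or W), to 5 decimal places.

1. 0.53984, 11.92827
2. -78.49095, -141.67469
3. 89.66340, 5.61062
4. 13.47283, -85.71834
5. 69.94152, 172.68162

Point 1:
  Lat: split at 2 digits → 00° and 32.3902′; 0 + 32.3902/60 = 0.539837
  N ⇒ keep positive
  λ: split at 3 digits → 011° and 55.6961′; 11 + 55.6961/60 = 11.928268
  E ⇒ keep positive
Point 2:
  Lat: degrees = first 2 digits = 78, minutes = 29.457; 78 + 29.457/60 = 78.490950
  S ⇒ negate
  Longitude: degrees = first 3 digits = 141, minutes = 40.4815; 141 + 40.4815/60 = 141.674692
  W → negative
Point 3:
  φ: degrees = first 2 digits = 89, minutes = 39.8042; 89 + 39.8042/60 = 89.663403
  N → positive
  Longitude: degrees = first 3 digits = 5, minutes = 36.637; 5 + 36.637/60 = 5.610617
  E ⇒ keep positive
Point 4:
  Latitude: degrees = first 2 digits = 13, minutes = 28.3696; 13 + 28.3696/60 = 13.472827
  N ⇒ keep positive
  Longitude: split at 3 digits → 085° and 43.10012′; 85 + 43.10012/60 = 85.718335
  W → negative
Point 5:
  φ: degrees = first 2 digits = 69, minutes = 56.4912; 69 + 56.4912/60 = 69.941520
  N → positive
  Lon: split at 3 digits → 172° and 40.8971′; 172 + 40.8971/60 = 172.681618
  E ⇒ keep positive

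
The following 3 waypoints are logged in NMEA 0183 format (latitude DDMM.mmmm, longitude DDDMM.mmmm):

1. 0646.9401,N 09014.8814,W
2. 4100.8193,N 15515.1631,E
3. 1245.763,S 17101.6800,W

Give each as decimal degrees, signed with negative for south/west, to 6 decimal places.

Point 1:
  φ: split at 2 digits → 06° and 46.9401′; 6 + 46.9401/60 = 6.7823350
  N → positive
  Longitude: split at 3 digits → 090° and 14.8814′; 90 + 14.8814/60 = 90.2480233
  W ⇒ negate
Point 2:
  Latitude: degrees = first 2 digits = 41, minutes = 0.8193; 41 + 0.8193/60 = 41.0136550
  N → positive
  Longitude: degrees = first 3 digits = 155, minutes = 15.1631; 155 + 15.1631/60 = 155.2527183
  E → positive
Point 3:
  Lat: degrees = first 2 digits = 12, minutes = 45.763; 12 + 45.763/60 = 12.7627167
  hemisphere S, so the sign is −
  Lon: split at 3 digits → 171° and 1.68′; 171 + 1.68/60 = 171.0280000
  hemisphere W, so the sign is −

1. 6.782335, -90.248023
2. 41.013655, 155.252718
3. -12.762717, -171.028000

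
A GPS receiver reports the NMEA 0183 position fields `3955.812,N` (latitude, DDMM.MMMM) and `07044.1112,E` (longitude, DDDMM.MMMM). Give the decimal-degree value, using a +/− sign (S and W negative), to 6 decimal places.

39.930200, 70.735187

φ: degrees = first 2 digits = 39, minutes = 55.812; 39 + 55.812/60 = 39.9302000
N → positive
λ: split at 3 digits → 070° and 44.1112′; 70 + 44.1112/60 = 70.7351867
E ⇒ keep positive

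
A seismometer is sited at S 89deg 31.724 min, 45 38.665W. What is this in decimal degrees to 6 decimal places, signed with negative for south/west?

-89.528733, -45.644417

Lat: 89 + 31.724/60 = 89.5287333
S → negative
Lon: 45 + 38.665/60 = 45.6444167
W → negative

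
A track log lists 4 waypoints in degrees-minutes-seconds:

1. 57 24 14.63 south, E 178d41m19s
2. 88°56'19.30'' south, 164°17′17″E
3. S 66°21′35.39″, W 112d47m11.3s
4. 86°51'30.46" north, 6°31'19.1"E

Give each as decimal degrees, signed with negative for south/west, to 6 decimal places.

1. -57.404064, 178.688611
2. -88.938694, 164.288056
3. -66.359831, -112.786472
4. 86.858461, 6.521972

Point 1:
  Latitude: 57 + 24/60 + 14.63/3600 = 57.4040639
  S → negative
  Longitude: 178 + 41/60 + 19/3600 = 178.6886111
  E ⇒ keep positive
Point 2:
  Latitude: 56′ + 19.3″ = 56.32167′; 88 + 56.32167/60 = 88.9386944
  hemisphere S, so the sign is −
  Lon: 164° + 17/60 + 17/3600 = 164 + 0.283333 + 0.004722 = 164.2880556
  E ⇒ keep positive
Point 3:
  Latitude: 66 + 21/60 + 35.39/3600 = 66.3598306
  hemisphere S, so the sign is −
  Longitude: 47′ + 11.3″ = 47.18833′; 112 + 47.18833/60 = 112.7864722
  W → negative
Point 4:
  Lat: 86° + 51/60 + 30.46/3600 = 86 + 0.850000 + 0.008461 = 86.8584611
  N → positive
  Lon: 31′ + 19.1″ = 31.31833′; 6 + 31.31833/60 = 6.5219722
  E → positive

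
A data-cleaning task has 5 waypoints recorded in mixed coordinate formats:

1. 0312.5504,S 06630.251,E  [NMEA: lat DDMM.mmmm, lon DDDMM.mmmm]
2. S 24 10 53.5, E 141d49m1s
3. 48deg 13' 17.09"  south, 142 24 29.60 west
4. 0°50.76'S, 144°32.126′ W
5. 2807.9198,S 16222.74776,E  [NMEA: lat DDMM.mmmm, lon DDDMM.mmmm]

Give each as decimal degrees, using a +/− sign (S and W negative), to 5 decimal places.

Point 1:
  Latitude: split at 2 digits → 03° and 12.5504′; 3 + 12.5504/60 = 3.209173
  hemisphere S, so the sign is −
  λ: split at 3 digits → 066° and 30.251′; 66 + 30.251/60 = 66.504183
  E ⇒ keep positive
Point 2:
  Latitude: 24° + 10/60 + 53.5/3600 = 24 + 0.166667 + 0.014861 = 24.181528
  hemisphere S, so the sign is −
  λ: 141 + 49/60 + 1/3600 = 141.816944
  E → positive
Point 3:
  Lat: 48° + 13/60 + 17.09/3600 = 48 + 0.216667 + 0.004747 = 48.221414
  hemisphere S, so the sign is −
  Lon: 24′ + 29.6″ = 24.49333′; 142 + 24.49333/60 = 142.408222
  hemisphere W, so the sign is −
Point 4:
  Latitude: 0 + 50.76/60 = 0.846000
  S ⇒ negate
  Lon: 144 + 32.126/60 = 144.535433
  W ⇒ negate
Point 5:
  φ: split at 2 digits → 28° and 7.9198′; 28 + 7.9198/60 = 28.131997
  hemisphere S, so the sign is −
  λ: degrees = first 3 digits = 162, minutes = 22.74776; 162 + 22.74776/60 = 162.379129
  E → positive

1. -3.20917, 66.50418
2. -24.18153, 141.81694
3. -48.22141, -142.40822
4. -0.84600, -144.53543
5. -28.13200, 162.37913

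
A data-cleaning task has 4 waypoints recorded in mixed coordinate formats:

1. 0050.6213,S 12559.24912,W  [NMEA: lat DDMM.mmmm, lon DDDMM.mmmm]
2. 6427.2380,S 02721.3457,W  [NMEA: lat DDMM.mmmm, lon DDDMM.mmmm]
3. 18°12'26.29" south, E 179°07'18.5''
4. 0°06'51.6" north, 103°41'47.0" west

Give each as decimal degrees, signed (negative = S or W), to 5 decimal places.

1. -0.84369, -125.98749
2. -64.45397, -27.35576
3. -18.20730, 179.12181
4. 0.11433, -103.69639

Point 1:
  φ: degrees = first 2 digits = 0, minutes = 50.6213; 0 + 50.6213/60 = 0.843688
  hemisphere S, so the sign is −
  λ: split at 3 digits → 125° and 59.24912′; 125 + 59.24912/60 = 125.987485
  W → negative
Point 2:
  Latitude: degrees = first 2 digits = 64, minutes = 27.238; 64 + 27.238/60 = 64.453967
  S → negative
  λ: split at 3 digits → 027° and 21.3457′; 27 + 21.3457/60 = 27.355762
  W → negative
Point 3:
  Lat: 18° + 12/60 + 26.29/3600 = 18 + 0.200000 + 0.007303 = 18.207303
  S → negative
  Lon: 179 + 7/60 + 18.5/3600 = 179.121806
  E → positive
Point 4:
  Lat: 0° + 6/60 + 51.6/3600 = 0 + 0.100000 + 0.014333 = 0.114333
  N ⇒ keep positive
  Longitude: 103 + 41/60 + 47/3600 = 103.696389
  W → negative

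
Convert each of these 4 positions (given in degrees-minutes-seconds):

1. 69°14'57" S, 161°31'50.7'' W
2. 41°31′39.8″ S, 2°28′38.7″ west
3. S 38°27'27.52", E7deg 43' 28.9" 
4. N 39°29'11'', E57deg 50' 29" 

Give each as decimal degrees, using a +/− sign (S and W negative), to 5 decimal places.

Point 1:
  Latitude: 69° + 14/60 + 57/3600 = 69 + 0.233333 + 0.015833 = 69.249167
  hemisphere S, so the sign is −
  Longitude: 161 + 31/60 + 50.7/3600 = 161.530750
  hemisphere W, so the sign is −
Point 2:
  Latitude: 41° + 31/60 + 39.8/3600 = 41 + 0.516667 + 0.011056 = 41.527722
  hemisphere S, so the sign is −
  Longitude: 28′ + 38.7″ = 28.64500′; 2 + 28.64500/60 = 2.477417
  W → negative
Point 3:
  Latitude: 38 + 27/60 + 27.52/3600 = 38.457644
  hemisphere S, so the sign is −
  Lon: 43′ + 28.9″ = 43.48167′; 7 + 43.48167/60 = 7.724694
  E ⇒ keep positive
Point 4:
  Lat: 39 + 29/60 + 11/3600 = 39.486389
  N ⇒ keep positive
  λ: 50′ + 29″ = 50.48333′; 57 + 50.48333/60 = 57.841389
  E ⇒ keep positive

1. -69.24917, -161.53075
2. -41.52772, -2.47742
3. -38.45764, 7.72469
4. 39.48639, 57.84139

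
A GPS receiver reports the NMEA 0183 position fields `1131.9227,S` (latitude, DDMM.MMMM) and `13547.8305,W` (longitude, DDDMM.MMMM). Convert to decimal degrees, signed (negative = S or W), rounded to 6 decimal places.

-11.532045, -135.797175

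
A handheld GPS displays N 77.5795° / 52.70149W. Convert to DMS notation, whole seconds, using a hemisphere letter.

77°34′46″ N, 52°42′5″ W

Latitude: 0.579500° → 34.77000′; 0.77000 × 60 = 46.20″
Longitude: 0.701490° → 42.08940′; 0.08940 × 60 = 5.36″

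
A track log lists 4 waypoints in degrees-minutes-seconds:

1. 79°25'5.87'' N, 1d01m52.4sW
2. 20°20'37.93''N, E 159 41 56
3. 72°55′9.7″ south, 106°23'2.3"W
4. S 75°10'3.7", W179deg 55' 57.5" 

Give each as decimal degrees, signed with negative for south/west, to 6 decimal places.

1. 79.418297, -1.031222
2. 20.343869, 159.698889
3. -72.919361, -106.383972
4. -75.167694, -179.932639

Point 1:
  φ: 79 + 25/60 + 5.87/3600 = 79.4182972
  N → positive
  Lon: 1 + 1/60 + 52.4/3600 = 1.0312222
  hemisphere W, so the sign is −
Point 2:
  Lat: 20′ + 37.93″ = 20.63217′; 20 + 20.63217/60 = 20.3438694
  N ⇒ keep positive
  Lon: 159° + 41/60 + 56/3600 = 159 + 0.683333 + 0.015556 = 159.6988889
  E ⇒ keep positive
Point 3:
  Lat: 72° + 55/60 + 9.7/3600 = 72 + 0.916667 + 0.002694 = 72.9193611
  S ⇒ negate
  λ: 106 + 23/60 + 2.3/3600 = 106.3839722
  W ⇒ negate
Point 4:
  φ: 75 + 10/60 + 3.7/3600 = 75.1676944
  S → negative
  λ: 55′ + 57.5″ = 55.95833′; 179 + 55.95833/60 = 179.9326389
  W → negative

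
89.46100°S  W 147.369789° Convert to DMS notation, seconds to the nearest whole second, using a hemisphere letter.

Lat: 0.461000 × 60 = 27.66000′ → 27′, remainder × 60 = 39.60″
λ: 0.369789° → 22.18734′; 0.18734 × 60 = 11.24″

89°27′40″ S, 147°22′11″ W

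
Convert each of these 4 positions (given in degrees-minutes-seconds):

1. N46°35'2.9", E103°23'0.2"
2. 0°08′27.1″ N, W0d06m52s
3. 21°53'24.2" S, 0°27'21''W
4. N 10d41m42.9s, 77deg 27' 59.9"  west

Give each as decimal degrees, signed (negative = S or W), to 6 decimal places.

Point 1:
  Latitude: 46° + 35/60 + 2.9/3600 = 46 + 0.583333 + 0.000806 = 46.5841389
  N → positive
  λ: 23′ + 0.2″ = 23.00333′; 103 + 23.00333/60 = 103.3833889
  E ⇒ keep positive
Point 2:
  φ: 0 + 8/60 + 27.1/3600 = 0.1408611
  N → positive
  λ: 6′ + 52″ = 6.86667′; 0 + 6.86667/60 = 0.1144444
  W → negative
Point 3:
  Lat: 21 + 53/60 + 24.2/3600 = 21.8900556
  S → negative
  Longitude: 0° + 27/60 + 21/3600 = 0 + 0.450000 + 0.005833 = 0.4558333
  W ⇒ negate
Point 4:
  φ: 10 + 41/60 + 42.9/3600 = 10.6952500
  N ⇒ keep positive
  λ: 27′ + 59.9″ = 27.99833′; 77 + 27.99833/60 = 77.4666389
  W ⇒ negate

1. 46.584139, 103.383389
2. 0.140861, -0.114444
3. -21.890056, -0.455833
4. 10.695250, -77.466639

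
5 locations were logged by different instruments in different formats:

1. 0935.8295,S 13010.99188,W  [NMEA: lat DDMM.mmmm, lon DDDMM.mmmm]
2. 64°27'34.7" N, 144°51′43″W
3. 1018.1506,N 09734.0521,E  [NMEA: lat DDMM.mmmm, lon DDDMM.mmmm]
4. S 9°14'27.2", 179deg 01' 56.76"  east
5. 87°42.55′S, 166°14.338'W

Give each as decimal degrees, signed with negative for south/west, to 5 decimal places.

Point 1:
  Latitude: split at 2 digits → 09° and 35.8295′; 9 + 35.8295/60 = 9.597158
  hemisphere S, so the sign is −
  λ: split at 3 digits → 130° and 10.99188′; 130 + 10.99188/60 = 130.183198
  W ⇒ negate
Point 2:
  Lat: 64 + 27/60 + 34.7/3600 = 64.459639
  N ⇒ keep positive
  λ: 144° + 51/60 + 43/3600 = 144 + 0.850000 + 0.011944 = 144.861944
  W → negative
Point 3:
  φ: degrees = first 2 digits = 10, minutes = 18.1506; 10 + 18.1506/60 = 10.302510
  N → positive
  Longitude: degrees = first 3 digits = 97, minutes = 34.0521; 97 + 34.0521/60 = 97.567535
  E ⇒ keep positive
Point 4:
  Latitude: 9 + 14/60 + 27.2/3600 = 9.240889
  S ⇒ negate
  Lon: 179° + 1/60 + 56.76/3600 = 179 + 0.016667 + 0.015767 = 179.032433
  E → positive
Point 5:
  φ: 42.55′ = 0.709167°; total 87.709167
  hemisphere S, so the sign is −
  λ: 166 + 14.338/60 = 166.238967
  W ⇒ negate

1. -9.59716, -130.18320
2. 64.45964, -144.86194
3. 10.30251, 97.56754
4. -9.24089, 179.03243
5. -87.70917, -166.23897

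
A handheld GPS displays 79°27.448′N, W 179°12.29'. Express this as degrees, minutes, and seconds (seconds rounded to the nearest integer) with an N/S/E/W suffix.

φ: 27.44800′ → 27′ and 0.44800 × 60 = 26.88″
Lon: 12.29000′ → 12′ and 0.29000 × 60 = 17.40″

79°27′27″ N, 179°12′17″ W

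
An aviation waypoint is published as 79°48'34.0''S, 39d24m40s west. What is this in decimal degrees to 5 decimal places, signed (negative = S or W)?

-79.80944, -39.41111

Latitude: 79° + 48/60 + 34/3600 = 79 + 0.800000 + 0.009444 = 79.809444
hemisphere S, so the sign is −
Lon: 39 + 24/60 + 40/3600 = 39.411111
W ⇒ negate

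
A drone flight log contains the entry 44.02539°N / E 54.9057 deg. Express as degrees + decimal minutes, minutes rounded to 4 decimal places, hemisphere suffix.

44° 1.5234′ N, 54° 54.3420′ E

Latitude: 44° + 0.025390 × 60 = 44° 1.523400′
Longitude: fractional part 0.905700 → 54.342000 minutes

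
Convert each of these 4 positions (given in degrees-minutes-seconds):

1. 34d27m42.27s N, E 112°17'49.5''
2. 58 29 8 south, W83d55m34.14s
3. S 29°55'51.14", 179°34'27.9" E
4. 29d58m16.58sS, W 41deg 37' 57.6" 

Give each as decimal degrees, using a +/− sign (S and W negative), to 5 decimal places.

1. 34.46174, 112.29708
2. -58.48556, -83.92615
3. -29.93087, 179.57442
4. -29.97127, -41.63267

Point 1:
  Lat: 34 + 27/60 + 42.27/3600 = 34.461742
  N → positive
  Lon: 112 + 17/60 + 49.5/3600 = 112.297083
  E → positive
Point 2:
  Latitude: 58 + 29/60 + 8/3600 = 58.485556
  hemisphere S, so the sign is −
  λ: 83° + 55/60 + 34.14/3600 = 83 + 0.916667 + 0.009483 = 83.926150
  W → negative
Point 3:
  Latitude: 55′ + 51.14″ = 55.85233′; 29 + 55.85233/60 = 29.930872
  S → negative
  Longitude: 179° + 34/60 + 27.9/3600 = 179 + 0.566667 + 0.007750 = 179.574417
  E ⇒ keep positive
Point 4:
  φ: 58′ + 16.58″ = 58.27633′; 29 + 58.27633/60 = 29.971272
  S → negative
  Longitude: 37′ + 57.6″ = 37.96000′; 41 + 37.96000/60 = 41.632667
  W → negative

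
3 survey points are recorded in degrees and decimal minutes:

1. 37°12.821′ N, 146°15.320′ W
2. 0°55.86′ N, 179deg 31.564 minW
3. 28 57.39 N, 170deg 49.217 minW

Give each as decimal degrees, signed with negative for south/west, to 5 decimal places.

Point 1:
  φ: 12.821′ = 0.213683°; total 37.213683
  N ⇒ keep positive
  Lon: 15.32′ = 0.255333°; total 146.255333
  W ⇒ negate
Point 2:
  Latitude: 55.86′ = 0.931000°; total 0.931000
  N → positive
  Longitude: 31.564′ = 0.526067°; total 179.526067
  W → negative
Point 3:
  Lat: 57.39′ = 0.956500°; total 28.956500
  N ⇒ keep positive
  Lon: 170 + 49.217/60 = 170.820283
  hemisphere W, so the sign is −

1. 37.21368, -146.25533
2. 0.93100, -179.52607
3. 28.95650, -170.82028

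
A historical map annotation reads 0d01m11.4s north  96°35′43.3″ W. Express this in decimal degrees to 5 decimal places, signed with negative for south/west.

φ: 0 + 1/60 + 11.4/3600 = 0.019833
N → positive
Longitude: 96° + 35/60 + 43.3/3600 = 96 + 0.583333 + 0.012028 = 96.595361
hemisphere W, so the sign is −

0.01983, -96.59536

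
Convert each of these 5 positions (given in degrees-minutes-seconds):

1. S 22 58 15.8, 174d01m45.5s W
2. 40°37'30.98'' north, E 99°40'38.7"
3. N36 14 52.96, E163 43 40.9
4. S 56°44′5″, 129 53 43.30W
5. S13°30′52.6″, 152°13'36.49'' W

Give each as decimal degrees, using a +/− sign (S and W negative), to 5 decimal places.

Point 1:
  Latitude: 58′ + 15.8″ = 58.26333′; 22 + 58.26333/60 = 22.971056
  S → negative
  Longitude: 174° + 1/60 + 45.5/3600 = 174 + 0.016667 + 0.012639 = 174.029306
  W ⇒ negate
Point 2:
  Latitude: 40 + 37/60 + 30.98/3600 = 40.625272
  N ⇒ keep positive
  Lon: 99 + 40/60 + 38.7/3600 = 99.677417
  E → positive
Point 3:
  Latitude: 14′ + 52.96″ = 14.88267′; 36 + 14.88267/60 = 36.248044
  N → positive
  Lon: 43′ + 40.9″ = 43.68167′; 163 + 43.68167/60 = 163.728028
  E → positive
Point 4:
  Latitude: 56° + 44/60 + 5/3600 = 56 + 0.733333 + 0.001389 = 56.734722
  S → negative
  Longitude: 129 + 53/60 + 43.3/3600 = 129.895361
  W → negative
Point 5:
  φ: 13° + 30/60 + 52.6/3600 = 13 + 0.500000 + 0.014611 = 13.514611
  S ⇒ negate
  Lon: 152 + 13/60 + 36.49/3600 = 152.226803
  W → negative

1. -22.97106, -174.02931
2. 40.62527, 99.67742
3. 36.24804, 163.72803
4. -56.73472, -129.89536
5. -13.51461, -152.22680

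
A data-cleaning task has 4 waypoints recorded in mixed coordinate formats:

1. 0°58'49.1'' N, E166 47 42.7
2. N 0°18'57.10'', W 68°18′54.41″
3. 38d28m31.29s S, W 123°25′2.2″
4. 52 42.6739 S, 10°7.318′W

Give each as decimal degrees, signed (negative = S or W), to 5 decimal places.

1. 0.98031, 166.79519
2. 0.31586, -68.31511
3. -38.47536, -123.41728
4. -52.71123, -10.12197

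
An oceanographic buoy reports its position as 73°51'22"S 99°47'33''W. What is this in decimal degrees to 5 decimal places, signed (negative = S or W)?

-73.85611, -99.79250

φ: 73° + 51/60 + 22/3600 = 73 + 0.850000 + 0.006111 = 73.856111
S → negative
λ: 99° + 47/60 + 33/3600 = 99 + 0.783333 + 0.009167 = 99.792500
W ⇒ negate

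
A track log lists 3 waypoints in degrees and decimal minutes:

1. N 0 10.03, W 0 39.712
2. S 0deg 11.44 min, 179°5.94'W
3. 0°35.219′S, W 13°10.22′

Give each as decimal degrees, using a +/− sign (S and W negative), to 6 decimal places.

Point 1:
  Lat: 0 + 10.03/60 = 0.1671667
  N → positive
  λ: 0 + 39.712/60 = 0.6618667
  W ⇒ negate
Point 2:
  Latitude: 11.44′ = 0.190667°; total 0.1906667
  S ⇒ negate
  Longitude: 5.94′ = 0.099000°; total 179.0990000
  hemisphere W, so the sign is −
Point 3:
  φ: 0 + 35.219/60 = 0.5869833
  S ⇒ negate
  Longitude: 10.22′ = 0.170333°; total 13.1703333
  hemisphere W, so the sign is −

1. 0.167167, -0.661867
2. -0.190667, -179.099000
3. -0.586983, -13.170333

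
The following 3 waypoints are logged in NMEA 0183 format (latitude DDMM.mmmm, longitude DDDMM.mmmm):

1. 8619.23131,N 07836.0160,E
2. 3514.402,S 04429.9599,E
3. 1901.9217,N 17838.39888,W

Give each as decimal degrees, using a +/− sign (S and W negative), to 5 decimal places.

Point 1:
  φ: split at 2 digits → 86° and 19.23131′; 86 + 19.23131/60 = 86.320522
  N → positive
  Longitude: degrees = first 3 digits = 78, minutes = 36.016; 78 + 36.016/60 = 78.600267
  E ⇒ keep positive
Point 2:
  Lat: degrees = first 2 digits = 35, minutes = 14.402; 35 + 14.402/60 = 35.240033
  S ⇒ negate
  λ: degrees = first 3 digits = 44, minutes = 29.9599; 44 + 29.9599/60 = 44.499332
  E → positive
Point 3:
  φ: split at 2 digits → 19° and 1.9217′; 19 + 1.9217/60 = 19.032028
  N → positive
  Longitude: degrees = first 3 digits = 178, minutes = 38.39888; 178 + 38.39888/60 = 178.639981
  W → negative

1. 86.32052, 78.60027
2. -35.24003, 44.49933
3. 19.03203, -178.63998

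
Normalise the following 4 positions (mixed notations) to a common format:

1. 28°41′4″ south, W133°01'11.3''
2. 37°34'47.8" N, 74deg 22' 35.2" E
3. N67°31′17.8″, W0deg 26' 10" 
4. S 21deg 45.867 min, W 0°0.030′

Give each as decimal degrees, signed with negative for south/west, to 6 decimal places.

1. -28.684444, -133.019806
2. 37.579944, 74.376444
3. 67.521611, -0.436111
4. -21.764450, -0.000500

Point 1:
  Lat: 28° + 41/60 + 4/3600 = 28 + 0.683333 + 0.001111 = 28.6844444
  hemisphere S, so the sign is −
  λ: 133 + 1/60 + 11.3/3600 = 133.0198056
  hemisphere W, so the sign is −
Point 2:
  Latitude: 34′ + 47.8″ = 34.79667′; 37 + 34.79667/60 = 37.5799444
  N ⇒ keep positive
  Longitude: 74° + 22/60 + 35.2/3600 = 74 + 0.366667 + 0.009778 = 74.3764444
  E ⇒ keep positive
Point 3:
  φ: 67 + 31/60 + 17.8/3600 = 67.5216111
  N ⇒ keep positive
  Longitude: 0 + 26/60 + 10/3600 = 0.4361111
  hemisphere W, so the sign is −
Point 4:
  Lat: 45.867′ = 0.764450°; total 21.7644500
  S → negative
  λ: 0 + 0.03/60 = 0.0005000
  W ⇒ negate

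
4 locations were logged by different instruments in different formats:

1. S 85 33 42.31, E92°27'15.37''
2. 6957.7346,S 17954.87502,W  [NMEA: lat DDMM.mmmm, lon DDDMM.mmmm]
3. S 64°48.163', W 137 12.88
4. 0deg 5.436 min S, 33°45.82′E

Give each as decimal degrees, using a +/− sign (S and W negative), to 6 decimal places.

Point 1:
  φ: 85° + 33/60 + 42.31/3600 = 85 + 0.550000 + 0.011753 = 85.5617528
  hemisphere S, so the sign is −
  λ: 92 + 27/60 + 15.37/3600 = 92.4542694
  E ⇒ keep positive
Point 2:
  φ: degrees = first 2 digits = 69, minutes = 57.7346; 69 + 57.7346/60 = 69.9622433
  S → negative
  Lon: degrees = first 3 digits = 179, minutes = 54.87502; 179 + 54.87502/60 = 179.9145837
  W → negative
Point 3:
  Latitude: 48.163′ = 0.802717°; total 64.8027167
  hemisphere S, so the sign is −
  Longitude: 137 + 12.88/60 = 137.2146667
  W → negative
Point 4:
  Lat: 5.436′ = 0.090600°; total 0.0906000
  hemisphere S, so the sign is −
  Longitude: 33 + 45.82/60 = 33.7636667
  E ⇒ keep positive

1. -85.561753, 92.454269
2. -69.962243, -179.914584
3. -64.802717, -137.214667
4. -0.090600, 33.763667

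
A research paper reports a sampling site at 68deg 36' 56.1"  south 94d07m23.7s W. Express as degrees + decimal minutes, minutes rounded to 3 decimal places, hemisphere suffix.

φ: 36 + 56.1/60 = 36.93500′
Lon: seconds/60 = 0.39500; minutes = 7 + 0.39500 = 7.39500

68° 36.935′ S, 94° 7.395′ W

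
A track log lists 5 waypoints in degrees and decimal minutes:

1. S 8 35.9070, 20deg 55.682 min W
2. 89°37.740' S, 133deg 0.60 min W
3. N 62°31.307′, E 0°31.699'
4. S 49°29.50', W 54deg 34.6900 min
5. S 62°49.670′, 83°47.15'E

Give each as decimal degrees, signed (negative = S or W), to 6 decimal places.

1. -8.598450, -20.928033
2. -89.629000, -133.010000
3. 62.521783, 0.528317
4. -49.491667, -54.578167
5. -62.827833, 83.785833

Point 1:
  φ: 8 + 35.907/60 = 8.5984500
  S ⇒ negate
  Longitude: 20 + 55.682/60 = 20.9280333
  W → negative
Point 2:
  Latitude: 37.74′ = 0.629000°; total 89.6290000
  S → negative
  Lon: 0.6′ = 0.010000°; total 133.0100000
  W → negative
Point 3:
  φ: 31.307′ = 0.521783°; total 62.5217833
  N → positive
  λ: 0 + 31.699/60 = 0.5283167
  E → positive
Point 4:
  Latitude: 49 + 29.5/60 = 49.4916667
  hemisphere S, so the sign is −
  Longitude: 34.69′ = 0.578167°; total 54.5781667
  hemisphere W, so the sign is −
Point 5:
  Latitude: 62 + 49.67/60 = 62.8278333
  S → negative
  Longitude: 47.15′ = 0.785833°; total 83.7858333
  E ⇒ keep positive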